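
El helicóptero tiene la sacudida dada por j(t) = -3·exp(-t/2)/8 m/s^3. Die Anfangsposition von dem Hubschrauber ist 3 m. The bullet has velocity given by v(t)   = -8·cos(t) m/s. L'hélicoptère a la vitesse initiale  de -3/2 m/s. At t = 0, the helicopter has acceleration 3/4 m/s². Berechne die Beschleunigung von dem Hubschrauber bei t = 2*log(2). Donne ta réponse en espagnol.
Para resolver esto, necesitamos tomar 1 antiderivada de nuestra ecuación de la sacudida j(t) = -3·exp(-t/2)/8. La integral de la sacudida, con a(0) = 3/4, da la aceleración: a(t) = 3·exp(-t/2)/4. De la ecuación de la aceleración a(t) = 3·exp(-t/2)/4, sustituimos t = 2*log(2) para obtener a = 3/8.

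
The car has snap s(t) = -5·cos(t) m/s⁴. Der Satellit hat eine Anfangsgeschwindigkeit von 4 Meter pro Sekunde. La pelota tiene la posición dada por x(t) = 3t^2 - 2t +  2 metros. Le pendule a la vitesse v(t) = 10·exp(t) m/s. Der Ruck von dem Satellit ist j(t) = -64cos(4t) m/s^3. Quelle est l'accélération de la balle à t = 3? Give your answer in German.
Um dies zu lösen, müssen wir 2 Ableitungen unserer Gleichung für die Position x(t) = 3·t^2 - 2·t + 2 nehmen. Durch Ableiten von der Position erhalten wir die Geschwindigkeit: v(t) = 6·t - 2. Die Ableitung von der Geschwindigkeit ergibt die Beschleunigung: a(t) = 6. Aus der Gleichung für die Beschleunigung a(t) = 6, setzen wir t = 3 ein und erhalten a = 6.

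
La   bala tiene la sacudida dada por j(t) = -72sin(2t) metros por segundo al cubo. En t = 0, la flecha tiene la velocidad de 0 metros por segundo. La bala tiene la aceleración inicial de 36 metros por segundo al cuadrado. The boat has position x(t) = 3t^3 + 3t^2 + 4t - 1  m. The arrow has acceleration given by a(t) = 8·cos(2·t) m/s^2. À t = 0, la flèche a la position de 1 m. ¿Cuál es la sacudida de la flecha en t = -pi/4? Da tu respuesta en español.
Debemos derivar nuestra ecuación de la aceleración a(t) = 8·cos(2·t) 1 vez. Derivando la aceleración, obtenemos la sacudida: j(t) = -16·sin(2·t). Tenemos la sacudida j(t) = -16·sin(2·t). Sustituyendo t = -pi/4: j(-pi/4) = 16.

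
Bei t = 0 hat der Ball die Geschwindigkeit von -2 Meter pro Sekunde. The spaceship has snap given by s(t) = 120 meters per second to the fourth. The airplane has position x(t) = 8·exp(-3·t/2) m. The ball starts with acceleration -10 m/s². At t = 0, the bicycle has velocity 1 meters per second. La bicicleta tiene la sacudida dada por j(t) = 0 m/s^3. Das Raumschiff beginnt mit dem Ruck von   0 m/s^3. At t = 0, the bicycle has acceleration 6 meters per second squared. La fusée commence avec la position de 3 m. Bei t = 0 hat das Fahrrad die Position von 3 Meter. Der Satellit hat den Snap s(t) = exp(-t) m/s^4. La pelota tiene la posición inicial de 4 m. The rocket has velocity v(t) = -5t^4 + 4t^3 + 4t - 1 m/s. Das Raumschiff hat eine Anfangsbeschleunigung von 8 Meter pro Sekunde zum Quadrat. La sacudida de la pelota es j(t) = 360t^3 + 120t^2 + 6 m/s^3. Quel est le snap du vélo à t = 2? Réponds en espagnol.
Para resolver esto, necesitamos tomar 1 derivada de nuestra ecuación de la sacudida j(t) = 0. Derivando la sacudida, obtenemos el snap: s(t) = 0. Usando s(t) = 0 y sustituyendo t = 2, encontramos s = 0.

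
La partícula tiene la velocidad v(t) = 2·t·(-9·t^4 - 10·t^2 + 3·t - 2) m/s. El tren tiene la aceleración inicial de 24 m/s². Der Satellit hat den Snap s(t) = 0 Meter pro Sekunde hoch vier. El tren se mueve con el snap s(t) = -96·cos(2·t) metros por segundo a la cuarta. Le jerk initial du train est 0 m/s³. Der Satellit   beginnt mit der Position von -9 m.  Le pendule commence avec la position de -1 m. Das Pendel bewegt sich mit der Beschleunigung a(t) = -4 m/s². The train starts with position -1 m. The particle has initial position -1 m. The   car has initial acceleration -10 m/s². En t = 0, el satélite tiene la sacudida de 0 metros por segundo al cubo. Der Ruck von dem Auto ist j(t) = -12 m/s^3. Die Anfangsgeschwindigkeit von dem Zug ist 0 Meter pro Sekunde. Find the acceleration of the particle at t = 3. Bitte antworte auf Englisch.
To solve this, we need to take 1 derivative of our velocity equation v(t) = 2·t·(-9·t^4 - 10·t^2 + 3·t - 2). Differentiating velocity, we get acceleration: a(t) = -18·t^4 - 20·t^2 + 2·t·(-36·t^3 - 20·t + 3) + 6·t - 4. Using a(t) = -18·t^4 - 20·t^2 + 2·t·(-36·t^3 - 20·t + 3) + 6·t - 4 and substituting t = 3, we find a = -7798.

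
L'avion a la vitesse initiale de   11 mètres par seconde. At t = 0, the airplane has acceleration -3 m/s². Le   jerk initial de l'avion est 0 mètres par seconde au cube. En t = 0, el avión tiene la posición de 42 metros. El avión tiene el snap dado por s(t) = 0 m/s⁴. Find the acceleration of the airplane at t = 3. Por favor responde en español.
Partiendo del snap s(t) = 0, tomamos 2 antiderivadas. La integral del snap, con j(0) = 0, da la sacudida: j(t) = 0. La integral de la sacudida es la aceleración. Usando a(0) = -3, obtenemos a(t) = -3. De la ecuación de la aceleración a(t) = -3, sustituimos t = 3 para obtener a = -3.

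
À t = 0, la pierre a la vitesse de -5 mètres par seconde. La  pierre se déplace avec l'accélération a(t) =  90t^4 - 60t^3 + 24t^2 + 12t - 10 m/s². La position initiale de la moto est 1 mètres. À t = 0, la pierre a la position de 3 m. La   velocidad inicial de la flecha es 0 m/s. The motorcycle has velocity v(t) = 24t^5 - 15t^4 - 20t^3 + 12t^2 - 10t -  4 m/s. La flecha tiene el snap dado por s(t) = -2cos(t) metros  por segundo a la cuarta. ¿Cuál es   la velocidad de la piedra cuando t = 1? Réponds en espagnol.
Partiendo de la aceleración a(t) = 90·t^4 - 60·t^3 + 24·t^2 + 12·t - 10, tomamos 1 antiderivada. Tomando ∫a(t)dt y aplicando v(0) = -5, encontramos v(t) = 18·t^5 - 15·t^4 + 8·t^3 + 6·t^2 - 10·t - 5. De la ecuación de la velocidad v(t) = 18·t^5 - 15·t^4 + 8·t^3 + 6·t^2 - 10·t - 5, sustituimos t = 1 para obtener v = 2.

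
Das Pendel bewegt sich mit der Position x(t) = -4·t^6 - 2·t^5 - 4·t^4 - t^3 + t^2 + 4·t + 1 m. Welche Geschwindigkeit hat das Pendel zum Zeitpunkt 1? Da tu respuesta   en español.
Para resolver esto, necesitamos tomar 1 derivada de nuestra ecuación de la posición x(t) = -4·t^6 - 2·t^5 - 4·t^4 - t^3 + t^2 + 4·t + 1. Derivando la posición, obtenemos la velocidad: v(t) = -24·t^5 - 10·t^4 - 16·t^3 - 3·t^2 + 2·t + 4. Usando v(t) = -24·t^5 - 10·t^4 - 16·t^3 - 3·t^2 + 2·t + 4 y sustituyendo t = 1, encontramos v = -47.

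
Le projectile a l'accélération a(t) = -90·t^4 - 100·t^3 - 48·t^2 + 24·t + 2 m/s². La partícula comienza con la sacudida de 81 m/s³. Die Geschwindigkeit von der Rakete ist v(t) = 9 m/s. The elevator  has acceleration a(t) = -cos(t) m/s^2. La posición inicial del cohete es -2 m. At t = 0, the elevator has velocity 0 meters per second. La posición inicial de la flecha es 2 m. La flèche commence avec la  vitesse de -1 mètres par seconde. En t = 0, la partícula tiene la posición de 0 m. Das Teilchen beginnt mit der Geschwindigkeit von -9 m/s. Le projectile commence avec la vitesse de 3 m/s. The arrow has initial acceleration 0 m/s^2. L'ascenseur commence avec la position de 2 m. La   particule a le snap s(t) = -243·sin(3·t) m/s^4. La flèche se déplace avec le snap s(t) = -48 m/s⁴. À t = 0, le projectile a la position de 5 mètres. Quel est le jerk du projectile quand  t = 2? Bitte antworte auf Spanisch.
Partiendo de la aceleración a(t) = -90·t^4 - 100·t^3 - 48·t^2 + 24·t + 2, tomamos 1 derivada. Tomando d/dt de a(t), encontramos j(t) = -360·t^3 - 300·t^2 - 96·t + 24. Tenemos la sacudida j(t) = -360·t^3 - 300·t^2 - 96·t + 24. Sustituyendo t = 2: j(2) = -4248.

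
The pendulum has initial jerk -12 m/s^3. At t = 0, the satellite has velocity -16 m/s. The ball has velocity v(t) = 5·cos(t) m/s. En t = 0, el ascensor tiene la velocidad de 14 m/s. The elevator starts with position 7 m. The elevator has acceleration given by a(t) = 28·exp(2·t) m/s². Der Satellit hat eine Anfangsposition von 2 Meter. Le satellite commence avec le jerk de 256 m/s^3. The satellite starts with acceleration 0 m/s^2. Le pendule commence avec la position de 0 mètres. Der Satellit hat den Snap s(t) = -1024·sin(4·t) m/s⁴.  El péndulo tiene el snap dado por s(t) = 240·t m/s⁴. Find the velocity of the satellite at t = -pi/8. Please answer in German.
Wir müssen unsere Gleichung für den Snap s(t) = -1024·sin(4·t) 3-mal integrieren. Durch Integration von dem Snap und Verwendung der Anfangsbedingung j(0) = 256, erhalten wir j(t) = 256·cos(4·t). Mit ∫j(t)dt und Anwendung von a(0) = 0, finden wir a(t) = 64·sin(4·t). Mit ∫a(t)dt und Anwendung von v(0) = -16, finden wir v(t) = -16·cos(4·t). Wir haben die Geschwindigkeit v(t) = -16·cos(4·t). Durch Einsetzen von t = -pi/8: v(-pi/8) = 0.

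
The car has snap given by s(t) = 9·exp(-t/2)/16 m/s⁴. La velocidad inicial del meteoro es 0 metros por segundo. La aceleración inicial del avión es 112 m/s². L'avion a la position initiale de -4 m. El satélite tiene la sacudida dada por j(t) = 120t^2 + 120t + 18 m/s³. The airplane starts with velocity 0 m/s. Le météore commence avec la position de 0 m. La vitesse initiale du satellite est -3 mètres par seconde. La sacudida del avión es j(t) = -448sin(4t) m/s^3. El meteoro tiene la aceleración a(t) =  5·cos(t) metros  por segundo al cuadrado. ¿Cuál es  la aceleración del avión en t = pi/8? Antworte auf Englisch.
To find the answer, we compute 1 integral of j(t) = -448·sin(4·t). Integrating jerk and using the initial condition a(0) = 112, we get a(t) = 112·cos(4·t). From the given acceleration equation a(t) = 112·cos(4·t), we substitute t = pi/8 to get a = 0.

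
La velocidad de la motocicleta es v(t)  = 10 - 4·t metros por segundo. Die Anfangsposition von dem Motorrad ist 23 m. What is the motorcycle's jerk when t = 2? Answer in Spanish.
Para resolver esto, necesitamos tomar 2 derivadas de nuestra ecuación de la velocidad v(t) = 10 - 4·t. Tomando d/dt de v(t), encontramos a(t) = -4. Derivando la aceleración, obtenemos la sacudida: j(t) = 0. Tenemos la sacudida j(t) = 0. Sustituyendo t = 2: j(2) = 0.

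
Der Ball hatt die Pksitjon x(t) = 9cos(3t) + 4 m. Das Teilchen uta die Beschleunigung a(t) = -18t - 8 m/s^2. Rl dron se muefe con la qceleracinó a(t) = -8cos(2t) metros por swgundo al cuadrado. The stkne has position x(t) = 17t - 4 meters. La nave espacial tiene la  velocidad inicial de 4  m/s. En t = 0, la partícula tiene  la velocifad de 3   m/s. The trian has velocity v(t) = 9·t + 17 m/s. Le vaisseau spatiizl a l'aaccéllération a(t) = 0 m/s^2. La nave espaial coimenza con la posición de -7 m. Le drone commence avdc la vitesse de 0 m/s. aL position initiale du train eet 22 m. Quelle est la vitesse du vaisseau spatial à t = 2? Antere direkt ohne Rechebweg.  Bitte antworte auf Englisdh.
v(2) = 4.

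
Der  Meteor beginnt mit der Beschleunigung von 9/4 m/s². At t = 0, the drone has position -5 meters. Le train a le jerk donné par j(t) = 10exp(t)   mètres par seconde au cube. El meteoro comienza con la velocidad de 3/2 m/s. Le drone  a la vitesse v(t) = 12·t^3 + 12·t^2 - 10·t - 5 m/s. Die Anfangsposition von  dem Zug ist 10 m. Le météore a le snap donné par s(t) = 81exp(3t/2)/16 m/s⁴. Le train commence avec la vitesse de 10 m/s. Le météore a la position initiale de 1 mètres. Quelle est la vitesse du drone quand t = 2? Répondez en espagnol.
Tenemos la velocidad v(t) = 12·t^3 + 12·t^2 - 10·t - 5. Sustituyendo t = 2: v(2) = 119.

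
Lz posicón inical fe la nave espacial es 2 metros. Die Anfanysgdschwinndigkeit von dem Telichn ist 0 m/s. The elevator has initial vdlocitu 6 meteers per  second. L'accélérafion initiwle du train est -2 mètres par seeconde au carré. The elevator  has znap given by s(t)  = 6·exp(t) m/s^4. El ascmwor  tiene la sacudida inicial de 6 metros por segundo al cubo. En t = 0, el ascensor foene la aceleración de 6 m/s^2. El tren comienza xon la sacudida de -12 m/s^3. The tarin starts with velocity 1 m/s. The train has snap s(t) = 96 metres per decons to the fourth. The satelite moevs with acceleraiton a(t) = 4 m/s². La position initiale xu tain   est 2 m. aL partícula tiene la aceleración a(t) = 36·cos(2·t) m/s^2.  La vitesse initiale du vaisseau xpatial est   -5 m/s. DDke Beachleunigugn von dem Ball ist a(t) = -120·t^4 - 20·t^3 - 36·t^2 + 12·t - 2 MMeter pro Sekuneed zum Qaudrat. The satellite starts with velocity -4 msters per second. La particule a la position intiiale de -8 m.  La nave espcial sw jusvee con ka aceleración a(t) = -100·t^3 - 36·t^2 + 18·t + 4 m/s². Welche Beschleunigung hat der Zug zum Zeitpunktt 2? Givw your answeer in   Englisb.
Starting from snap s(t) = 96, we take 2 antiderivatives. The integral of snap, with j(0) = -12, gives jerk: j(t) = 96·t - 12. Integrating jerk and using the initial condition a(0) = -2, we get a(t) = 48·t^2 - 12·t - 2. We have acceleration a(t) = 48·t^2 - 12·t - 2. Substituting t = 2: a(2) = 166.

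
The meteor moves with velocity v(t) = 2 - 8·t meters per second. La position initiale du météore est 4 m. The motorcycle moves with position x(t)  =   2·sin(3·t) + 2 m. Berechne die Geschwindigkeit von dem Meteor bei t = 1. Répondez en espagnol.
Tenemos la velocidad v(t) = 2 - 8·t. Sustituyendo t = 1: v(1) = -6.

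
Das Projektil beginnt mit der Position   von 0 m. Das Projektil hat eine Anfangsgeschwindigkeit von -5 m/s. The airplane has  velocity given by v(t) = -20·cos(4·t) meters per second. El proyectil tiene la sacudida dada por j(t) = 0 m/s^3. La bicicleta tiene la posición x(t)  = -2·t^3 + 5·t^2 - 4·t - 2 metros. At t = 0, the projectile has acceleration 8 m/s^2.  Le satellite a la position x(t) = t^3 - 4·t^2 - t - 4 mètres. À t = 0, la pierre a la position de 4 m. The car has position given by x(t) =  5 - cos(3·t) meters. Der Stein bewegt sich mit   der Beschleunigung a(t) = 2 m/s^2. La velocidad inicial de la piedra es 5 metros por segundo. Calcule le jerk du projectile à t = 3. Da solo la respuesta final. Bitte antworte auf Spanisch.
La respuesta es 0.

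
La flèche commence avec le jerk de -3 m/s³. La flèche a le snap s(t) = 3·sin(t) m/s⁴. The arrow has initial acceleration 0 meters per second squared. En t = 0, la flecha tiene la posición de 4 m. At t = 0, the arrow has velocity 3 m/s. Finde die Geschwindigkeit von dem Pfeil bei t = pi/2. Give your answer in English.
To find the answer, we compute 3 antiderivatives of s(t) = 3·sin(t). The antiderivative of snap, with j(0) = -3, gives jerk: j(t) = -3·cos(t). Taking ∫j(t)dt and applying a(0) = 0, we find a(t) = -3·sin(t). Taking ∫a(t)dt and applying v(0) = 3, we find v(t) = 3·cos(t). We have velocity v(t) = 3·cos(t). Substituting t = pi/2: v(pi/2) = 0.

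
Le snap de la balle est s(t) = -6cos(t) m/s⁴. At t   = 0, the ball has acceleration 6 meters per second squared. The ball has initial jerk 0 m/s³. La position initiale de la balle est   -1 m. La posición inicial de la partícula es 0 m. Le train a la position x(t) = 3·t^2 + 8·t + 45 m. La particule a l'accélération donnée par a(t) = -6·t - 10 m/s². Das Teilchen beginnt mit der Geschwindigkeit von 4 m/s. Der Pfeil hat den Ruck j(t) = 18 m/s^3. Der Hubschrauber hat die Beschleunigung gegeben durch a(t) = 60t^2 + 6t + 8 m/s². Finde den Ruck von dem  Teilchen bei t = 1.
Um dies zu lösen, müssen wir 1 Ableitung unserer Gleichung für die Beschleunigung a(t) = -6·t - 10 nehmen. Die Ableitung von der Beschleunigung ergibt den Ruck: j(t) = -6. Wir haben den Ruck j(t) = -6. Durch Einsetzen von t = 1: j(1) = -6.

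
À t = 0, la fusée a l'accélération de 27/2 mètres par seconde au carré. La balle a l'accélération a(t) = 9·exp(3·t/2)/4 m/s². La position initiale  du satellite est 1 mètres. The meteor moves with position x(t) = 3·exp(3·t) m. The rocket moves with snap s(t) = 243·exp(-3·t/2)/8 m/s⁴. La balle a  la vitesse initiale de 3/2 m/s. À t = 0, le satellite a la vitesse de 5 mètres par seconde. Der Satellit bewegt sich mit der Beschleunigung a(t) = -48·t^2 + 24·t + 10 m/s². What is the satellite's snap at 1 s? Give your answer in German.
Um dies zu lösen, müssen wir 2 Ableitungen unserer Gleichung für die Beschleunigung a(t) = -48·t^2 + 24·t + 10 nehmen. Durch Ableiten von der Beschleunigung erhalten wir den Ruck: j(t) = 24 - 96·t. Durch Ableiten von dem Ruck erhalten wir den Snap: s(t) = -96. Aus der Gleichung für den Snap s(t) = -96, setzen wir t = 1 ein und erhalten s = -96.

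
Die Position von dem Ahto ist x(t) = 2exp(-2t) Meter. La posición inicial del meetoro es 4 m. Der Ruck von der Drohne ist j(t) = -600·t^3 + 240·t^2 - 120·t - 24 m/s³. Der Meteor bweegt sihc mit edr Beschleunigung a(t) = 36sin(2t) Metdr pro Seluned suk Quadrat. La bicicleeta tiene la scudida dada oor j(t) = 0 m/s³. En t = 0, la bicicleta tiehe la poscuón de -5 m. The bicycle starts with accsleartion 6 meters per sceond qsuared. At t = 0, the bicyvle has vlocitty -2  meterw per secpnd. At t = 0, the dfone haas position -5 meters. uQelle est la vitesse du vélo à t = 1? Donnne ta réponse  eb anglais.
To solve this, we need to take 2 integrals of our jerk equation j(t) = 0. The integral of jerk, with a(0) = 6, gives acceleration: a(t) = 6. The antiderivative of acceleration is velocity. Using v(0) = -2, we get v(t) = 6·t - 2. We have velocity v(t) = 6·t - 2. Substituting t = 1: v(1) = 4.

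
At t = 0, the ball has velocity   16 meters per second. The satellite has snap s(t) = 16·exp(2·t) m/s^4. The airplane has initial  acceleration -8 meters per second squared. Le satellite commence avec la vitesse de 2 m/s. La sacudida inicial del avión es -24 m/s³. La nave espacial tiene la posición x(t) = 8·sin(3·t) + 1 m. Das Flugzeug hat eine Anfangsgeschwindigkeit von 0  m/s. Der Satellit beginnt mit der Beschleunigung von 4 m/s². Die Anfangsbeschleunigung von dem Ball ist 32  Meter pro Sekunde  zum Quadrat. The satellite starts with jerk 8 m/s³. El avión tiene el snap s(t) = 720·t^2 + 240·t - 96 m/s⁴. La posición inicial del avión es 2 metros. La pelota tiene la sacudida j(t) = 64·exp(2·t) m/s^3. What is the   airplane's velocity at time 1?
Starting from snap s(t) = 720·t^2 + 240·t - 96, we take 3 integrals. The antiderivative of snap is jerk. Using j(0) = -24, we get j(t) = 240·t^3 + 120·t^2 - 96·t - 24. Taking ∫j(t)dt and applying a(0) = -8, we find a(t) = 60·t^4 + 40·t^3 - 48·t^2 - 24·t - 8. The antiderivative of acceleration, with v(0) = 0, gives velocity: v(t) = 2·t·(6·t^4 + 5·t^3 - 8·t^2 - 6·t - 4). Using v(t) = 2·t·(6·t^4 + 5·t^3 - 8·t^2 - 6·t - 4) and substituting t = 1, we find v = -14.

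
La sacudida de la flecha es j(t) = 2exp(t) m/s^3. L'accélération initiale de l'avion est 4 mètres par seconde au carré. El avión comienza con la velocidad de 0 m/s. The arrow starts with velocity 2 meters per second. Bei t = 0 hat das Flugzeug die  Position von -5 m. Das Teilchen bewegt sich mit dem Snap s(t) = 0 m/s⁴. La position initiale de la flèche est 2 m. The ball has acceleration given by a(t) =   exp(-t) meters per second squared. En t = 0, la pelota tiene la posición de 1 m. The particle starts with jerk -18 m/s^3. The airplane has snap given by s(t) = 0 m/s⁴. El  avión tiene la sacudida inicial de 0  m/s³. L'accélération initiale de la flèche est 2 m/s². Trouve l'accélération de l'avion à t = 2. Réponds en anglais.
Starting from snap s(t) = 0, we take 2 integrals. The antiderivative of snap is jerk. Using j(0) = 0, we get j(t) = 0. Integrating jerk and using the initial condition a(0) = 4, we get a(t) = 4. Using a(t) = 4 and substituting t = 2, we find a = 4.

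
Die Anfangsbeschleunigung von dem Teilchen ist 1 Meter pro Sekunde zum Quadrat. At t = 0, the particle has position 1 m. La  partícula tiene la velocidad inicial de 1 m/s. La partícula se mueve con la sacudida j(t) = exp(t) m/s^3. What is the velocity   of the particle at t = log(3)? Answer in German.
Wir müssen die Stammfunktion unserer Gleichung für den Ruck j(t) = exp(t) 2-mal finden. Die Stammfunktion von dem Ruck ist die Beschleunigung. Mit a(0) = 1 erhalten wir a(t) = exp(t). Durch Integration von der Beschleunigung und Verwendung der Anfangsbedingung v(0) = 1, erhalten wir v(t) = exp(t). Aus der Gleichung für die Geschwindigkeit v(t) = exp(t), setzen wir t = log(3) ein und erhalten v = 3.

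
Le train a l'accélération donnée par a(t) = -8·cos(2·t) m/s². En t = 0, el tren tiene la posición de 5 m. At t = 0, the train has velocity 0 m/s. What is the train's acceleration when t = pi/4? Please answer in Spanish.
Tenemos la aceleración a(t) = -8·cos(2·t). Sustituyendo t = pi/4: a(pi/4) = 0.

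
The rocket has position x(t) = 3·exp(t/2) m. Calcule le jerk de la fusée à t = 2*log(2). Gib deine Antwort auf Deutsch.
Um dies zu lösen, müssen wir 3 Ableitungen unserer Gleichung für die Position x(t) = 3·exp(t/2) nehmen. Die Ableitung von der Position ergibt die Geschwindigkeit: v(t) = 3·exp(t/2)/2. Mit d/dt von v(t) finden wir a(t) = 3·exp(t/2)/4. Durch Ableiten von der Beschleunigung erhalten wir den Ruck: j(t) = 3·exp(t/2)/8. Wir haben den Ruck j(t) = 3·exp(t/2)/8. Durch Einsetzen von t = 2*log(2): j(2*log(2)) = 3/4.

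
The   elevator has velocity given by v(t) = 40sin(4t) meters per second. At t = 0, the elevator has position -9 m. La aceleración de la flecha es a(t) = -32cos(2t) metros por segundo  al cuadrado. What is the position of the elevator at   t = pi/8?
We need to integrate our velocity equation v(t) = 40·sin(4·t) 1 time. The integral of velocity, with x(0) = -9, gives position: x(t) = 1 - 10·cos(4·t). We have position x(t) = 1 - 10·cos(4·t). Substituting t = pi/8: x(pi/8) = 1.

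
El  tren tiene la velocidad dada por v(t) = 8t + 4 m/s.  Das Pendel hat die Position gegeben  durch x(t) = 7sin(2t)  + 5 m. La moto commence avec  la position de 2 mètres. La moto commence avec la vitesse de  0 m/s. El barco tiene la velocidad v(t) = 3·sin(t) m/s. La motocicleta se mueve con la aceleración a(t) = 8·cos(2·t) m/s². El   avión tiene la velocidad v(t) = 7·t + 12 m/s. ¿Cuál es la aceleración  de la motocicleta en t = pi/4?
Tenemos la aceleración a(t) = 8·cos(2·t). Sustituyendo t = pi/4: a(pi/4) = 0.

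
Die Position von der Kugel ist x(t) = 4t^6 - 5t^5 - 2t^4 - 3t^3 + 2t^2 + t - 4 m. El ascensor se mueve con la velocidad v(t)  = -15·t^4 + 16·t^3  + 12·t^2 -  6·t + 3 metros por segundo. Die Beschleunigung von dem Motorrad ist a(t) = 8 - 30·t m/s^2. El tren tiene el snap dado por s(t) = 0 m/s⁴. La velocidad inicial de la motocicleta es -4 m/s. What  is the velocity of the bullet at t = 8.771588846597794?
To solve this, we need to take 1 derivative of our position equation x(t) = 4·t^6 - 5·t^5 - 2·t^4 - 3·t^3 + 2·t^2 + t - 4. Differentiating position, we get velocity: v(t) = 24·t^5 - 25·t^4 - 8·t^3 - 9·t^2 + 4·t + 1. Using v(t) = 24·t^5 - 25·t^4 - 8·t^3 - 9·t^2 + 4·t + 1 and substituting t = 8.771588846597794, we find v = 1092189.97101603.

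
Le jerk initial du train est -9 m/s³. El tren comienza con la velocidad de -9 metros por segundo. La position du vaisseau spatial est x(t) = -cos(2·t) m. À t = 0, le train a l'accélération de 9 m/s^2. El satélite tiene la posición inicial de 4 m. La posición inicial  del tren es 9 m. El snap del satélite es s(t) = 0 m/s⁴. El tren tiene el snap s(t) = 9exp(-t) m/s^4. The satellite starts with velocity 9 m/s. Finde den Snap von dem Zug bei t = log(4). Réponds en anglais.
From the given snap equation s(t) = 9·exp(-t), we substitute t = log(4) to get s = 9/4.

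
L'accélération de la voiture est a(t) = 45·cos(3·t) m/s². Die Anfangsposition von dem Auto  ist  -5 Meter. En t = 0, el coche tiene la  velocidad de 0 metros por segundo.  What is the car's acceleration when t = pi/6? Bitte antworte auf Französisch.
De l'équation de l'accélération a(t) = 45·cos(3·t), nous substituons t = pi/6 pour obtenir a = 0.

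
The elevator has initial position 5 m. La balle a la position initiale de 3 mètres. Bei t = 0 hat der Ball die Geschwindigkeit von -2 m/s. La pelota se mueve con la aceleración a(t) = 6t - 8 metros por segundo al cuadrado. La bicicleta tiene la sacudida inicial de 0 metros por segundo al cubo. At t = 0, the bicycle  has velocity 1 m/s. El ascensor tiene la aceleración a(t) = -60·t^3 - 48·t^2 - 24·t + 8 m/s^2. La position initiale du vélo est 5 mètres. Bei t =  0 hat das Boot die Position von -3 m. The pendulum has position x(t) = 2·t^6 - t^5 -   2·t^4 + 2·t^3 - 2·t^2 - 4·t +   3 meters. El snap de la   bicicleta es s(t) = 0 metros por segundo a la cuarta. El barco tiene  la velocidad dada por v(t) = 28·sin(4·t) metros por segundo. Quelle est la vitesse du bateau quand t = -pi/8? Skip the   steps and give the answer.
À t = -pi/8, v = -28.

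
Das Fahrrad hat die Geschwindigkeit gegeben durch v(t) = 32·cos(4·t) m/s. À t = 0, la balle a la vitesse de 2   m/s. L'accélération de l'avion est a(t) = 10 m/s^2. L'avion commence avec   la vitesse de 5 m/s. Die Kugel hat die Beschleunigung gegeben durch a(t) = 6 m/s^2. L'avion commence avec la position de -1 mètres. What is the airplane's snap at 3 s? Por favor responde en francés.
Pour résoudre ceci, nous devons prendre 2 dérivées de notre équation de l'accélération a(t) = 10. La dérivée de l'accélération donne le jerk: j(t) = 0. En dérivant le jerk, nous obtenons le snap: s(t) = 0. Nous avons le snap s(t) = 0. En substituant t = 3: s(3) = 0.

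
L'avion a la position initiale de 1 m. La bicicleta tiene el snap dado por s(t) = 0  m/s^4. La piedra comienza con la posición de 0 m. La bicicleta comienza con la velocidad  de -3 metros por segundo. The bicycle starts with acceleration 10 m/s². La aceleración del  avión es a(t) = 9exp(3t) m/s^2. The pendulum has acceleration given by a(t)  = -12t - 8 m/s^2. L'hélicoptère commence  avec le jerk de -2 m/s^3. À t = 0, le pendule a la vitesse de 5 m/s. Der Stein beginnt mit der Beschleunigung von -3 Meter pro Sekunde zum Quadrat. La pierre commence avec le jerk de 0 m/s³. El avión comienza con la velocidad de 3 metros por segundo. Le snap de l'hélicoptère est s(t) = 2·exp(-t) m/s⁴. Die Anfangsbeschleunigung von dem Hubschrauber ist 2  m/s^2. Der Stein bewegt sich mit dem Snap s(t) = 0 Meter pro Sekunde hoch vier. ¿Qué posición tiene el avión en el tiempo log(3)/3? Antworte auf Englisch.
We must find the antiderivative of our acceleration equation a(t) = 9·exp(3·t) 2 times. The integral of acceleration is velocity. Using v(0) = 3, we get v(t) = 3·exp(3·t). Integrating velocity and using the initial condition x(0) = 1, we get x(t) = exp(3·t). Using x(t) = exp(3·t) and substituting t = log(3)/3, we find x = 3.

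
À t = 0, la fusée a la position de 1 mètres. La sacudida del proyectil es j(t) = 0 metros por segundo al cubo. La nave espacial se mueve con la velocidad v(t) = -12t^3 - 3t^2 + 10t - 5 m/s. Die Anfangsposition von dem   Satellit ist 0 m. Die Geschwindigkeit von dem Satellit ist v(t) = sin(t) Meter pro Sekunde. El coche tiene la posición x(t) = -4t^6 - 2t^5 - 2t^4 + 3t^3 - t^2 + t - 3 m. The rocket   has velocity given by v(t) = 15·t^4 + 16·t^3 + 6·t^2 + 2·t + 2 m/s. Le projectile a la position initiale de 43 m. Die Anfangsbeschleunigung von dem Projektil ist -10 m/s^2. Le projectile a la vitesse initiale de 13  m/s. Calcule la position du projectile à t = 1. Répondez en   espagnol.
Debemos encontrar la antiderivada de nuestra ecuación de la sacudida j(t) = 0 3 veces. Integrando la sacudida y usando la condición inicial a(0) = -10, obtenemos a(t) = -10. La integral de la aceleración, con v(0) = 13, da la velocidad: v(t) = 13 - 10·t. La antiderivada de la velocidad es la posición. Usando x(0) = 43, obtenemos x(t) = -5·t^2 + 13·t + 43. Usando x(t) = -5·t^2 + 13·t + 43 y sustituyendo t = 1, encontramos x = 51.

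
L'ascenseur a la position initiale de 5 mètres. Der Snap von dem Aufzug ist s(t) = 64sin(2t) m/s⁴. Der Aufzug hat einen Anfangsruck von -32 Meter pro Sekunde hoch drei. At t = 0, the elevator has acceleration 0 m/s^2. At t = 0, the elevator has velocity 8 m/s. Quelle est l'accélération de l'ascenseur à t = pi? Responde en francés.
Pour résoudre ceci, nous devons prendre 2 primitives de notre équation du snap s(t) = 64·sin(2·t). La primitive du snap est le jerk. En utilisant j(0) = -32, nous obtenons j(t) = -32·cos(2·t). En prenant ∫j(t)dt et en appliquant a(0) = 0, nous trouvons a(t) = -16·sin(2·t). De l'équation de l'accélération a(t) = -16·sin(2·t), nous substituons t = pi pour obtenir a = 0.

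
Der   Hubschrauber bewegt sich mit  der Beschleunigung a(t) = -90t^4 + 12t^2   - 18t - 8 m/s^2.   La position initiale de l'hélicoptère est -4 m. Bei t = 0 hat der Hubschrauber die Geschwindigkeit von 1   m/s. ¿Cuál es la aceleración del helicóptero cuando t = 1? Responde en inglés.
From the given acceleration equation a(t) = -90·t^4 + 12·t^2 - 18·t - 8, we substitute t = 1 to get a = -104.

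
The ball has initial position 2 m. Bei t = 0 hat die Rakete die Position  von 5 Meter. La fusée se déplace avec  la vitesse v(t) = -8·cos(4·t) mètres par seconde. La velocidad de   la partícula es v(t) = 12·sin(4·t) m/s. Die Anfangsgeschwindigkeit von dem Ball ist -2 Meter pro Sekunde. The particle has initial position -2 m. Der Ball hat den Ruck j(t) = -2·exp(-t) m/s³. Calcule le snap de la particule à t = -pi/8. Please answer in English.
Starting from velocity v(t) = 12·sin(4·t), we take 3 derivatives. Differentiating velocity, we get acceleration: a(t) = 48·cos(4·t). Differentiating acceleration, we get jerk: j(t) = -192·sin(4·t). Taking d/dt of j(t), we find s(t) = -768·cos(4·t). From the given snap equation s(t) = -768·cos(4·t), we substitute t = -pi/8 to get s = 0.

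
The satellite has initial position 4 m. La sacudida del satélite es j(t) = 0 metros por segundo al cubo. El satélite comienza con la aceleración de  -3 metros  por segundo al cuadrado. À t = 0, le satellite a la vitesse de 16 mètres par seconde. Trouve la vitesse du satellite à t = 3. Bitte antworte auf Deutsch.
Um dies zu lösen, müssen wir 2 Stammfunktionen unserer Gleichung für den Ruck j(t) = 0 finden. Das Integral von dem Ruck ist die Beschleunigung. Mit a(0) = -3 erhalten wir a(t) = -3. Mit ∫a(t)dt und Anwendung von v(0) = 16, finden wir v(t) = 16 - 3·t. Aus der Gleichung für die Geschwindigkeit v(t) = 16 - 3·t, setzen wir t = 3 ein und erhalten v = 7.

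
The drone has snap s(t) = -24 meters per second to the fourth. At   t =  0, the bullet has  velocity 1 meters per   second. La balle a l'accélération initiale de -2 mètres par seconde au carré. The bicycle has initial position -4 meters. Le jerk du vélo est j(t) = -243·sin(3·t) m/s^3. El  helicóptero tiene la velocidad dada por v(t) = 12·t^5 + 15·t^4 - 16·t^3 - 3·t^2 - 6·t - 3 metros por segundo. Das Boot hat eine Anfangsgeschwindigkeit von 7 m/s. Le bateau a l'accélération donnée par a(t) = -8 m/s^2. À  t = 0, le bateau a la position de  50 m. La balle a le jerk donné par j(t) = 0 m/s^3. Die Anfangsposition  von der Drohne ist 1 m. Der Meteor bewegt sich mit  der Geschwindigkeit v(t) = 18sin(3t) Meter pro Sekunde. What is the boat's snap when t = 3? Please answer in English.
To solve this, we need to take 2 derivatives of our acceleration equation a(t) = -8. The derivative of acceleration gives jerk: j(t) = 0. The derivative of jerk gives snap: s(t) = 0. Using s(t) = 0 and substituting t = 3, we find s = 0.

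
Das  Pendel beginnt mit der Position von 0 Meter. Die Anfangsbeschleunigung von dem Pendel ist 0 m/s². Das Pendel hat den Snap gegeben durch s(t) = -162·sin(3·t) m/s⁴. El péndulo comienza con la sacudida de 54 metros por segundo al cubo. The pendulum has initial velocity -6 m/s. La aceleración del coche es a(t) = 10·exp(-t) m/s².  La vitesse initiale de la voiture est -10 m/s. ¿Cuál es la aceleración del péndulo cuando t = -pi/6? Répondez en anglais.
To find the answer, we compute 2 antiderivatives of s(t) = -162·sin(3·t). The integral of snap, with j(0) = 54, gives jerk: j(t) = 54·cos(3·t). The antiderivative of jerk, with a(0) = 0, gives acceleration: a(t) = 18·sin(3·t). From the given acceleration equation a(t) = 18·sin(3·t), we substitute t = -pi/6 to get a = -18.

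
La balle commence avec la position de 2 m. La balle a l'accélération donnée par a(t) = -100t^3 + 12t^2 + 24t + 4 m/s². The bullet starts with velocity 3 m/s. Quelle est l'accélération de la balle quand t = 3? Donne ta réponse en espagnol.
Tenemos la aceleración a(t) = -100·t^3 + 12·t^2 + 24·t + 4. Sustituyendo t = 3: a(3) = -2516.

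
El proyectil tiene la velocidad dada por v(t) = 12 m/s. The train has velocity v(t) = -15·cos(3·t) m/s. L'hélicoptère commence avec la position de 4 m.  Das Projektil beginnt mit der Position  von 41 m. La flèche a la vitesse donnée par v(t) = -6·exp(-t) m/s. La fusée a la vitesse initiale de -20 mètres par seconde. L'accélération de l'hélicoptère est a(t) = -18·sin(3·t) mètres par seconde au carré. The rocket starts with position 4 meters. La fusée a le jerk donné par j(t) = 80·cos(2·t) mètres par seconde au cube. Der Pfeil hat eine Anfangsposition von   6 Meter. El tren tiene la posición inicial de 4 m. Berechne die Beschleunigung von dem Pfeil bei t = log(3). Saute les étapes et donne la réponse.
Die Beschleunigung bei t = log(3) ist a = 2.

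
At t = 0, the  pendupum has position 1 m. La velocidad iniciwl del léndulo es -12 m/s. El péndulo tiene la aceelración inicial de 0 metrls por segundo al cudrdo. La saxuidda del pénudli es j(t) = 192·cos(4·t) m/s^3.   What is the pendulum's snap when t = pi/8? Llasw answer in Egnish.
To solve this, we need to take 1 derivative of our jerk equation j(t) = 192·cos(4·t). Taking d/dt of j(t), we find s(t) = -768·sin(4·t). From the given snap equation s(t) = -768·sin(4·t), we substitute t = pi/8 to get s = -768.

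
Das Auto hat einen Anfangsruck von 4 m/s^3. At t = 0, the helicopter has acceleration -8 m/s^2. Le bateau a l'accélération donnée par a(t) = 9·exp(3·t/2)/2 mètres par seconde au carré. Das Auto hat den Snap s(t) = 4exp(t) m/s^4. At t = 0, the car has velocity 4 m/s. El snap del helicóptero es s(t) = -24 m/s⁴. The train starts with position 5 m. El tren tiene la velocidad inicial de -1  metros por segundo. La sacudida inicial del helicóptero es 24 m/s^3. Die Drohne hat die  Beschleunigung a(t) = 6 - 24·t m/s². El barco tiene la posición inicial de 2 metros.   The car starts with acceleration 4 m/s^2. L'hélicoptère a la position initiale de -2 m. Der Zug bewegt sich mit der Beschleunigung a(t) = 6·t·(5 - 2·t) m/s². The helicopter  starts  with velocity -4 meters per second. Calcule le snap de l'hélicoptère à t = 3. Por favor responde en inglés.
We have snap s(t) = -24. Substituting t = 3: s(3) = -24.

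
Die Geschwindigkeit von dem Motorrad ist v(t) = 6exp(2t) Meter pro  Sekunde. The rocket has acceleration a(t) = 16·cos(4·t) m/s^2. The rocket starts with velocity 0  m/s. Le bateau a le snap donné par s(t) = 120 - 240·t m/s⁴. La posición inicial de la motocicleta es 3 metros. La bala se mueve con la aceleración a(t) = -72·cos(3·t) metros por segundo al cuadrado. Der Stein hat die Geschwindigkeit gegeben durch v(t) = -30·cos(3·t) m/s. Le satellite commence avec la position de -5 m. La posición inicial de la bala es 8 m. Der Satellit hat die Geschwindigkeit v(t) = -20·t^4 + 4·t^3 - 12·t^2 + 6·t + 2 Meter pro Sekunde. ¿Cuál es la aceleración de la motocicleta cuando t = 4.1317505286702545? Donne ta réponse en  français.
En partant de la vitesse v(t) = 6·exp(2·t), nous prenons 1 dérivée. En dérivant la vitesse, nous obtenons l'accélération: a(t) = 12·exp(2·t). De l'équation de l'accélération a(t) = 12·exp(2·t), nous substituons t = 4.1317505286702545 pour obtenir a = 46555.8388730654.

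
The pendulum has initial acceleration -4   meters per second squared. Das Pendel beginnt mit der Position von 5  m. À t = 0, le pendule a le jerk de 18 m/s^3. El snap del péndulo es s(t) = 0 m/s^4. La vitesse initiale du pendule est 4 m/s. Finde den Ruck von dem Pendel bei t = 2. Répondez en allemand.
Um dies zu lösen, müssen wir 1 Integral unserer Gleichung für den Snap s(t) = 0 finden. Die Stammfunktion von dem Snap ist der Ruck. Mit j(0) = 18 erhalten wir j(t) = 18. Wir haben den Ruck j(t) = 18. Durch Einsetzen von t = 2: j(2) = 18.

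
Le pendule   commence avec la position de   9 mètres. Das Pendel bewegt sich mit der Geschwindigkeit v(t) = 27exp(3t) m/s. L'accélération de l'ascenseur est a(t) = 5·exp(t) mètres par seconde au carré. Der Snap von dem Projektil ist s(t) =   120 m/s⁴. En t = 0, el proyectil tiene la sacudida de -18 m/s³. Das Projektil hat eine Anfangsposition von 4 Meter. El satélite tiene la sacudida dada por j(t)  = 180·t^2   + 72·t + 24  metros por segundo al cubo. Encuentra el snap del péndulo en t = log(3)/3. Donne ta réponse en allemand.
Um dies zu lösen, müssen wir 3 Ableitungen unserer Gleichung für die Geschwindigkeit v(t) = 27·exp(3·t) nehmen. Mit d/dt von v(t) finden wir a(t) = 81·exp(3·t). Durch Ableiten von der Beschleunigung erhalten wir den Ruck: j(t) = 243·exp(3·t). Durch Ableiten von dem Ruck erhalten wir den Snap: s(t) = 729·exp(3·t). Mit s(t) = 729·exp(3·t) und Einsetzen von t = log(3)/3, finden wir s = 2187.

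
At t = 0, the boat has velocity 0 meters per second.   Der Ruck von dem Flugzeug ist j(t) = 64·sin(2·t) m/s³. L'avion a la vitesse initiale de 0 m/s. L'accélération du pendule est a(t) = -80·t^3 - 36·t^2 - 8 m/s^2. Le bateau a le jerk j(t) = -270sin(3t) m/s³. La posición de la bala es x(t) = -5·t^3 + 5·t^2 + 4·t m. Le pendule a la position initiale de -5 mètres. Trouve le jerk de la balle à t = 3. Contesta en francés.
En partant de la position x(t) = -5·t^3 + 5·t^2 + 4·t, nous prenons 3 dérivées. En prenant d/dt de x(t), nous trouvons v(t) = -15·t^2 + 10·t + 4. En prenant d/dt de v(t), nous trouvons a(t) = 10 - 30·t. La dérivée de l'accélération donne le jerk: j(t) = -30. Nous avons le jerk j(t) = -30. En substituant t = 3: j(3) = -30.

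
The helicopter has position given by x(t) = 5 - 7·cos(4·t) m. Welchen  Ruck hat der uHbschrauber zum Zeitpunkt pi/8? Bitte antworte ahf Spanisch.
Partiendo de la posición x(t) = 5 - 7·cos(4·t), tomamos 3 derivadas. Derivando la posición, obtenemos la velocidad: v(t) = 28·sin(4·t). Tomando d/dt de v(t), encontramos a(t) = 112·cos(4·t). Derivando la aceleración, obtenemos la sacudida: j(t) = -448·sin(4·t). De la ecuación de la sacudida j(t) = -448·sin(4·t), sustituimos t = pi/8 para obtener j = -448.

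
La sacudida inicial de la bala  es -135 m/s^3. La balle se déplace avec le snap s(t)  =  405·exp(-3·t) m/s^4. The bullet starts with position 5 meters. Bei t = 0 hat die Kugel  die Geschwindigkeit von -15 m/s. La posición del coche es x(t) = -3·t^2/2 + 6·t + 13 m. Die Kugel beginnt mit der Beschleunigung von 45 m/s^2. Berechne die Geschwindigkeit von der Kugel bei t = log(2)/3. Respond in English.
To find the answer, we compute 3 antiderivatives of s(t) = 405·exp(-3·t). Integrating snap and using the initial condition j(0) = -135, we get j(t) = -135·exp(-3·t). Taking ∫j(t)dt and applying a(0) = 45, we find a(t) = 45·exp(-3·t). Integrating acceleration and using the initial condition v(0) = -15, we get v(t) = -15·exp(-3·t). We have velocity v(t) = -15·exp(-3·t). Substituting t = log(2)/3: v(log(2)/3) = -15/2.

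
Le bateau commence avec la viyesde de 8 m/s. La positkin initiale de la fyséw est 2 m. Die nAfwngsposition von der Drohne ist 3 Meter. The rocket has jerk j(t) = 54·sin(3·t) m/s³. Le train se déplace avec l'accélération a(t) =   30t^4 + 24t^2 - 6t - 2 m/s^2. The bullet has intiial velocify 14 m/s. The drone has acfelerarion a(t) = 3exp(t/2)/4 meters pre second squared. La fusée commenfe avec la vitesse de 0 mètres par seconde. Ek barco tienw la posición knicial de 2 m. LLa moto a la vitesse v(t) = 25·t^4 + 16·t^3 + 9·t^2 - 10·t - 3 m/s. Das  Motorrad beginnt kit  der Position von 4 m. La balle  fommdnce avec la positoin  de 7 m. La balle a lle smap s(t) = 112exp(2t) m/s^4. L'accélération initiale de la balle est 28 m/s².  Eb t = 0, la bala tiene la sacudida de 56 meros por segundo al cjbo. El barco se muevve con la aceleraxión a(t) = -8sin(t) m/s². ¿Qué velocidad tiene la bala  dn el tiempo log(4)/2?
Partiendo del snap s(t) = 112·exp(2·t), tomamos 3 antiderivadas. La antiderivada del snap es la sacudida. Usando j(0) = 56, obtenemos j(t) = 56·exp(2·t). La integral de la sacudida, con a(0) = 28, da la aceleración: a(t) = 28·exp(2·t). La antiderivada de la aceleración es la velocidad. Usando v(0) = 14, obtenemos v(t) = 14·exp(2·t). Usando v(t) = 14·exp(2·t) y sustituyendo t = log(4)/2, encontramos v = 56.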